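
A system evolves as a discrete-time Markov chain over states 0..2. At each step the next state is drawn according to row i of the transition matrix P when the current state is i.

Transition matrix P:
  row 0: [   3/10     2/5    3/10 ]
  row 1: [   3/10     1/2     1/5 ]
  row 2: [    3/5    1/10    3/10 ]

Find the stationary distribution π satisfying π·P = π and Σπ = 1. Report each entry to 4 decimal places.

π = [0.3793, 0.3563, 0.2644]

Balance equations π_j = Σ_i π_i·P[i][j]:
  π_0 = 3/10·π_0 + 3/10·π_1 + 3/5·π_2
  π_1 = 2/5·π_0 + 1/2·π_1 + 1/10·π_2
  normalize: π_0 + π_1 + π_2 = 1
Solving the linear system gives exactly π = [11/29, 31/87, 23/87].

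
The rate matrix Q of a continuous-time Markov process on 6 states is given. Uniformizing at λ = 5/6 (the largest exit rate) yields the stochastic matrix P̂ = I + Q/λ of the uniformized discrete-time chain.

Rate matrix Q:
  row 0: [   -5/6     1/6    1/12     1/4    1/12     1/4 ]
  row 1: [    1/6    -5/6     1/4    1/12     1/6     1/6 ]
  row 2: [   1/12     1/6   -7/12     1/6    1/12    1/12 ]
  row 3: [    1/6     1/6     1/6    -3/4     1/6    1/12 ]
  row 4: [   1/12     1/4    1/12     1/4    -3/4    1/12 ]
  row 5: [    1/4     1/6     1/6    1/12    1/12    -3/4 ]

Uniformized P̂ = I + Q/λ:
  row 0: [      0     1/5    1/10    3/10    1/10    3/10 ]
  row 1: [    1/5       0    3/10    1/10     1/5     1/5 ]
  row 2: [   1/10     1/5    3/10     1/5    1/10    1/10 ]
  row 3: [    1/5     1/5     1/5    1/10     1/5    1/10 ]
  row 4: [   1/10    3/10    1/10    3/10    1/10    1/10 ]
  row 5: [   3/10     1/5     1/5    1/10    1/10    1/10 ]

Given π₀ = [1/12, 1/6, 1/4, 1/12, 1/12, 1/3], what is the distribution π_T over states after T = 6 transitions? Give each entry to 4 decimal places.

π = [0.1501, 0.1780, 0.2102, 0.1783, 0.1356, 0.1479]

t=0: π = [0.0833, 0.1667, 0.2500, 0.0833, 0.0833, 0.3333]
t=1: π = [0.1833, 0.1750, 0.2250, 0.1583, 0.1250, 0.1333]
t=2: π = [0.1417, 0.1775, 0.2092, 0.1842, 0.1333, 0.1542]
t=3: π = [0.1528, 0.1778, 0.2112, 0.1759, 0.1362, 0.1461]
t=4: π = [0.1493, 0.1781, 0.2100, 0.1789, 0.1354, 0.1484]
t=5: π = [0.1504, 0.1779, 0.2103, 0.1779, 0.1357, 0.1477]
t=6: π = [0.1501, 0.1780, 0.2102, 0.1783, 0.1356, 0.1479]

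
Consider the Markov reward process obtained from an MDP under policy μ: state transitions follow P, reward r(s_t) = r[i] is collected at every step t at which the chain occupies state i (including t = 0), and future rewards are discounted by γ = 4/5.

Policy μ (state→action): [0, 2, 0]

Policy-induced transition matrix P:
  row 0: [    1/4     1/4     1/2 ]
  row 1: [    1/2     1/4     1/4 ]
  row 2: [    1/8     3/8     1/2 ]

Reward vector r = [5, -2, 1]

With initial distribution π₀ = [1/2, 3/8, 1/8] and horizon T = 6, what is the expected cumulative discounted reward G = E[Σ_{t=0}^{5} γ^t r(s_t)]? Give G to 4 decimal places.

G = 5.3015

t=0: π = [0.5000, 0.3750, 0.1250], E[r] = 1.8750, γ^t·E[r] = 1.875000, running G = 1.875000
t=1: π = [0.3281, 0.2656, 0.4063], E[r] = 1.5156, γ^t·E[r] = 1.212500, running G = 3.087500
t=2: π = [0.2656, 0.3008, 0.4336], E[r] = 1.1602, γ^t·E[r] = 0.742500, running G = 3.830000
t=3: π = [0.2710, 0.3042, 0.4248], E[r] = 1.1714, γ^t·E[r] = 0.599750, running G = 4.429750
t=4: π = [0.2729, 0.3031, 0.4240], E[r] = 1.1825, γ^t·E[r] = 0.484350, running G = 4.914100
t=5: π = [0.2728, 0.3030, 0.4242], E[r] = 1.1821, γ^t·E[r] = 0.387365, running G = 5.301465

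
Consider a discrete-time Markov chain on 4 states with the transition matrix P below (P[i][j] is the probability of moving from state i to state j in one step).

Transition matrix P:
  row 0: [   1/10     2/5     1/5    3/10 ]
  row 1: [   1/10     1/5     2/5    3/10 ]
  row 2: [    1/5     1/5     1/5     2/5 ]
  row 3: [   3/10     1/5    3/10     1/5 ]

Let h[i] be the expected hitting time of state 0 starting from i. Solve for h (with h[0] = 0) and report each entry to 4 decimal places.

First-step conditioning: h[0] = 0; for i ≠ 0, h[i] = 1 + Σ_k P[i][k]·h[k].
  h[1] = 1 + 1/5·h[1] + 2/5·h[2] + 3/10·h[3]
  h[2] = 1 + 1/5·h[1] + 1/5·h[2] + 2/5·h[3]
  h[3] = 1 + 1/5·h[1] + 3/10·h[2] + 1/5·h[3]
Solving the 3×3 linear system over states ≠ 0 gives exactly h = [0, 665/127, 600/127, 550/127] (h[0] = 0 is the target).

h = [0.0000, 5.2362, 4.7244, 4.3307]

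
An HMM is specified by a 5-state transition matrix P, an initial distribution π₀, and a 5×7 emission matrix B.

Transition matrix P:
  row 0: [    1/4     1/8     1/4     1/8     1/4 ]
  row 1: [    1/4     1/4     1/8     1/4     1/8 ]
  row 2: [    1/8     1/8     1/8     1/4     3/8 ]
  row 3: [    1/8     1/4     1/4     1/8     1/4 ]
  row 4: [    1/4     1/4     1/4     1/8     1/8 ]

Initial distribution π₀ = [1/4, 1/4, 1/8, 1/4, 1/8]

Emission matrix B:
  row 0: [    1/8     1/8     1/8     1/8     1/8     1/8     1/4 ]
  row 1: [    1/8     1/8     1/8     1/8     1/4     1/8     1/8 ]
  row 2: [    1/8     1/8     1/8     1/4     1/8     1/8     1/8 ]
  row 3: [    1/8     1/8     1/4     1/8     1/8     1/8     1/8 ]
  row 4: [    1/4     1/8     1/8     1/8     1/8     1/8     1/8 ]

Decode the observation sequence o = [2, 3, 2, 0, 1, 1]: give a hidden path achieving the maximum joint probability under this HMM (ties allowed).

path = [3, 2, 3, 4, 2, 4]

t=0: δ = [3.125e-02, 3.125e-02, 1.562e-02, 6.250e-02, 1.562e-02]  (obs o_0=2)
t=1: δ = [9.766e-04, 1.953e-03, 3.906e-03, 9.766e-04, 1.953e-03]  ψ = [0, 3, 3, 1, 3]  (obs o_1=3)
t=2: δ = [6.104e-05, 6.104e-05, 6.104e-05, 2.441e-04, 1.831e-04]  ψ = [1, 1, 2, 2, 2]  (obs o_2=2)
t=3: δ = [5.722e-06, 7.629e-06, 7.629e-06, 3.815e-06, 1.526e-05]  ψ = [4, 3, 3, 3, 3]  (obs o_3=0)
t=4: δ = [4.768e-07, 4.768e-07, 4.768e-07, 2.384e-07, 3.576e-07]  ψ = [4, 4, 4, 1, 2]  (obs o_4=1)
t=5: δ = [1.490e-08, 1.490e-08, 1.490e-08, 1.490e-08, 2.235e-08]  ψ = [0, 1, 0, 1, 2]  (obs o_5=1)
backtrack: best end state = 4; path = [3, 2, 3, 4, 2, 4]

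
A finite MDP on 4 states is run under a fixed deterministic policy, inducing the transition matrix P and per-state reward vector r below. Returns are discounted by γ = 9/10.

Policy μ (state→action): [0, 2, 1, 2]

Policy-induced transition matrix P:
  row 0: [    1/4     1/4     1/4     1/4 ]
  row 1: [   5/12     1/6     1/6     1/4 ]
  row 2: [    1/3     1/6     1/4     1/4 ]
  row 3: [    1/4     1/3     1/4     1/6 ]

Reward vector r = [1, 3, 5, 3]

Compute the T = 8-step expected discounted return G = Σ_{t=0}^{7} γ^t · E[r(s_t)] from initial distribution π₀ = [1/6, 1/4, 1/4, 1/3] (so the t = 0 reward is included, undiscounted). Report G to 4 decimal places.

t=0: π = [0.1667, 0.2500, 0.2500, 0.3333], E[r] = 3.1667, γ^t·E[r] = 3.166667, running G = 3.166667
t=1: π = [0.3125, 0.2361, 0.2292, 0.2222], E[r] = 2.8333, γ^t·E[r] = 2.550000, running G = 5.716667
t=2: π = [0.3084, 0.2297, 0.2303, 0.2315], E[r] = 2.8438, γ^t·E[r] = 2.303438, running G = 8.020104
t=3: π = [0.3075, 0.2310, 0.2309, 0.2307], E[r] = 2.8467, γ^t·E[r] = 2.075273, running G = 10.095378
t=4: π = [0.3077, 0.2307, 0.2308, 0.2308], E[r] = 2.8460, γ^t·E[r] = 1.867293, running G = 11.962670
t=5: π = [0.3077, 0.2308, 0.2308, 0.2308], E[r] = 2.8462, γ^t·E[r] = 1.680635, running G = 13.643305
t=6: π = [0.3077, 0.2308, 0.2308, 0.2308], E[r] = 2.8462, γ^t·E[r] = 1.512562, running G = 15.155867
t=7: π = [0.3077, 0.2308, 0.2308, 0.2308], E[r] = 2.8462, γ^t·E[r] = 1.361307, running G = 16.517173

G = 16.5172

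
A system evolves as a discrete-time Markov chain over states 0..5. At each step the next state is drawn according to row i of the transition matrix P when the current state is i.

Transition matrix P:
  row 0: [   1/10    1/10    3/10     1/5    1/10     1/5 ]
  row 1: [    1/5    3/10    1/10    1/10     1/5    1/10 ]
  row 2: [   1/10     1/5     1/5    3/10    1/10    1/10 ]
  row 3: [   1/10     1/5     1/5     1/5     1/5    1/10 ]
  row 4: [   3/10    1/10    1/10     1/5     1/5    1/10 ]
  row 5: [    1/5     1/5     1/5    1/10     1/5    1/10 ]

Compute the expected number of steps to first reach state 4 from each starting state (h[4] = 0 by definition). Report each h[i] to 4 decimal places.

First-step conditioning: h[4] = 0; for i ≠ 4, h[i] = 1 + Σ_k P[i][k]·h[k].
  h[0] = 1 + 1/10·h[0] + 1/10·h[1] + 3/10·h[2] + 1/5·h[3] + 1/5·h[5]
  h[1] = 1 + 1/5·h[0] + 3/10·h[1] + 1/10·h[2] + 1/10·h[3] + 1/10·h[5]
  h[2] = 1 + 1/10·h[0] + 1/5·h[1] + 1/5·h[2] + 3/10·h[3] + 1/10·h[5]
  h[3] = 1 + 1/10·h[0] + 1/5·h[1] + 1/5·h[2] + 1/5·h[3] + 1/10·h[5]
  h[5] = 1 + 1/5·h[0] + 1/5·h[1] + 1/5·h[2] + 1/10·h[3] + 1/10·h[5]
Solving the 5×5 linear system over states ≠ 4 gives exactly h = [25025/3774, 15035/2516, 2915/444, 1325/222, 0, 22775/3774] (h[4] = 0 is the target).

h = [6.6309, 5.9758, 6.5653, 5.9685, 0.0000, 6.0347]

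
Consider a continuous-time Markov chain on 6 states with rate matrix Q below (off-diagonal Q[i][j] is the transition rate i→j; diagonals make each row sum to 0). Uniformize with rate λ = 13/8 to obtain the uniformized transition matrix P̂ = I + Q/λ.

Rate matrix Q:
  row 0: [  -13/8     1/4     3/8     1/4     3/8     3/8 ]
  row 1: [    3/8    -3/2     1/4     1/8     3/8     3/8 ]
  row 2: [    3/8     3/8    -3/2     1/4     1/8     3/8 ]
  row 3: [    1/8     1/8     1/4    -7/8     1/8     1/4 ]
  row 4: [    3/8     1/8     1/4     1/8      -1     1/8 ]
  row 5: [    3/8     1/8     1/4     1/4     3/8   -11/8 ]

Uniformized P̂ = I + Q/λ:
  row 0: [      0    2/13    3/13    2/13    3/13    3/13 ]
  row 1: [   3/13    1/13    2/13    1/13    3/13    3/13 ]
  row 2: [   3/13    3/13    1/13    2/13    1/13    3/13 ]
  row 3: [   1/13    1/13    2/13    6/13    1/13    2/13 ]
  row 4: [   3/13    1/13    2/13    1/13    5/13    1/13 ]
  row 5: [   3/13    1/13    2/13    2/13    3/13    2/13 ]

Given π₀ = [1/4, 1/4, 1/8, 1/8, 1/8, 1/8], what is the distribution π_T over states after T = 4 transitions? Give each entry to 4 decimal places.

π = [0.1647, 0.1134, 0.1545, 0.1853, 0.2113, 0.1708]

t=0: π = [0.2500, 0.2500, 0.1250, 0.1250, 0.1250, 0.1250]
t=1: π = [0.1538, 0.1154, 0.1635, 0.1635, 0.2115, 0.1923]
t=2: π = [0.1701, 0.1139, 0.1531, 0.1790, 0.2130, 0.1709]
t=3: π = [0.1640, 0.1136, 0.1552, 0.1838, 0.2124, 0.1711]
t=4: π = [0.1647, 0.1134, 0.1545, 0.1853, 0.2113, 0.1708]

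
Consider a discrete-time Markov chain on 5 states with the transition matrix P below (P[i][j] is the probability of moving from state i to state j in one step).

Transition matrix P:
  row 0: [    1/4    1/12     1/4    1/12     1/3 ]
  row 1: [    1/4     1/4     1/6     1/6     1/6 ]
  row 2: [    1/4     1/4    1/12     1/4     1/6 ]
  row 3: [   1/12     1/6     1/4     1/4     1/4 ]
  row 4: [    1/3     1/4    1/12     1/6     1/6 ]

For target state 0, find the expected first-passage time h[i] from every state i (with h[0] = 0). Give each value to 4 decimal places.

First-step conditioning: h[0] = 0; for i ≠ 0, h[i] = 1 + Σ_k P[i][k]·h[k].
  h[1] = 1 + 1/4·h[1] + 1/6·h[2] + 1/6·h[3] + 1/6·h[4]
  h[2] = 1 + 1/4·h[1] + 1/12·h[2] + 1/4·h[3] + 1/6·h[4]
  h[3] = 1 + 1/6·h[1] + 1/4·h[2] + 1/4·h[3] + 1/4·h[4]
  h[4] = 1 + 1/4·h[1] + 1/12·h[2] + 1/6·h[3] + 1/6·h[4]
Solving the 4×4 linear system over states ≠ 0 gives exactly h = [0, 20460/4759, 20736/4759, 24048/4759, 18732/4759] (h[0] = 0 is the target).

h = [0.0000, 4.2992, 4.3572, 5.0532, 3.9361]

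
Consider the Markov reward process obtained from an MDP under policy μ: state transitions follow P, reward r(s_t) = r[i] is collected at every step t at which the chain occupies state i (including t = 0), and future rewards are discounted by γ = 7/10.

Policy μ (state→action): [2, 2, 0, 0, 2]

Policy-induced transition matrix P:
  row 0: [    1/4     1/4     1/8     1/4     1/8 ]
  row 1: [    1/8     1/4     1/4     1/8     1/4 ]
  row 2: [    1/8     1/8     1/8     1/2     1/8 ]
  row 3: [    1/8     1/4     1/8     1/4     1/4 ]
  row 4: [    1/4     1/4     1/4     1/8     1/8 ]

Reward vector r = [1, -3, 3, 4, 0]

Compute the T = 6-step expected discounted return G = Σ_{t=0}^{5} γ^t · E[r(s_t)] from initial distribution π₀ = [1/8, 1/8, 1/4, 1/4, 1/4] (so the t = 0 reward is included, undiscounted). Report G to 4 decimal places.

t=0: π = [0.1250, 0.1250, 0.2500, 0.2500, 0.2500], E[r] = 1.5000, γ^t·E[r] = 1.500000, running G = 1.500000
t=1: π = [0.1719, 0.2188, 0.1719, 0.2656, 0.1719], E[r] = 1.0938, γ^t·E[r] = 0.765625, running G = 2.265625
t=2: π = [0.1680, 0.2285, 0.1738, 0.2441, 0.1855], E[r] = 0.9805, γ^t·E[r] = 0.480430, running G = 2.746055
t=3: π = [0.1692, 0.2283, 0.1768, 0.2417, 0.1841], E[r] = 0.9814, γ^t·E[r] = 0.336636, running G = 3.082690
t=4: π = [0.1692, 0.2279, 0.1765, 0.2426, 0.1837], E[r] = 0.9857, γ^t·E[r] = 0.236656, running G = 3.319347
t=5: π = [0.1691, 0.2279, 0.1765, 0.2427, 0.1838], E[r] = 0.9854, γ^t·E[r] = 0.165617, running G = 3.484964

G = 3.4850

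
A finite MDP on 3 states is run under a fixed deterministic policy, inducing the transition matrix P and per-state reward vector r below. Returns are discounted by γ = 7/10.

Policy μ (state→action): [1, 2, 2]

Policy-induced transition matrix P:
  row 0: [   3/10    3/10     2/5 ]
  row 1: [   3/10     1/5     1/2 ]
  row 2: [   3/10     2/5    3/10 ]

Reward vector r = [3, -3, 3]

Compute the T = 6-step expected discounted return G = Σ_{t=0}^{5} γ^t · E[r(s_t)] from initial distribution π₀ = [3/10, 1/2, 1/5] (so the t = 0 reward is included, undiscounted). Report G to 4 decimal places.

G = 2.3736

t=0: π = [0.3000, 0.5000, 0.2000], E[r] = 0.0000, γ^t·E[r] = 0.000000, running G = 0.000000
t=1: π = [0.3000, 0.2700, 0.4300], E[r] = 1.3800, γ^t·E[r] = 0.966000, running G = 0.966000
t=2: π = [0.3000, 0.3160, 0.3840], E[r] = 1.1040, γ^t·E[r] = 0.540960, running G = 1.506960
t=3: π = [0.3000, 0.3068, 0.3932], E[r] = 1.1592, γ^t·E[r] = 0.397606, running G = 1.904566
t=4: π = [0.3000, 0.3086, 0.3914], E[r] = 1.1482, γ^t·E[r] = 0.275673, running G = 2.180239
t=5: π = [0.3000, 0.3083, 0.3917], E[r] = 1.1504, γ^t·E[r] = 0.193342, running G = 2.373581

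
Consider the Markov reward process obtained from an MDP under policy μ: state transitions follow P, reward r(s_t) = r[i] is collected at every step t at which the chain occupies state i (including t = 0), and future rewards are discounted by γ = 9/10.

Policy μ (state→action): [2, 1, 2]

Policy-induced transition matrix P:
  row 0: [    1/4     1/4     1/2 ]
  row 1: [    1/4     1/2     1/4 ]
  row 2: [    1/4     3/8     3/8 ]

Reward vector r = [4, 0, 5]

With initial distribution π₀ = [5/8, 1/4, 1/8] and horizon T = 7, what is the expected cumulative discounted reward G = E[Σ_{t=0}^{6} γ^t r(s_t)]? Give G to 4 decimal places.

G = 15.2007

t=0: π = [0.6250, 0.2500, 0.1250], E[r] = 3.1250, γ^t·E[r] = 3.125000, running G = 3.125000
t=1: π = [0.2500, 0.3281, 0.4219], E[r] = 3.1094, γ^t·E[r] = 2.798438, running G = 5.923438
t=2: π = [0.2500, 0.3848, 0.3652], E[r] = 2.8262, γ^t·E[r] = 2.289199, running G = 8.212637
t=3: π = [0.2500, 0.3918, 0.3582], E[r] = 2.7908, γ^t·E[r] = 2.034472, running G = 10.247109
t=4: π = [0.2500, 0.3927, 0.3573], E[r] = 2.7863, γ^t·E[r] = 1.828122, running G = 12.075231
t=5: π = [0.2500, 0.3928, 0.3572], E[r] = 2.7858, γ^t·E[r] = 1.644983, running G = 13.720214
t=6: π = [0.2500, 0.3929, 0.3571], E[r] = 2.7857, γ^t·E[r] = 1.480448, running G = 15.200662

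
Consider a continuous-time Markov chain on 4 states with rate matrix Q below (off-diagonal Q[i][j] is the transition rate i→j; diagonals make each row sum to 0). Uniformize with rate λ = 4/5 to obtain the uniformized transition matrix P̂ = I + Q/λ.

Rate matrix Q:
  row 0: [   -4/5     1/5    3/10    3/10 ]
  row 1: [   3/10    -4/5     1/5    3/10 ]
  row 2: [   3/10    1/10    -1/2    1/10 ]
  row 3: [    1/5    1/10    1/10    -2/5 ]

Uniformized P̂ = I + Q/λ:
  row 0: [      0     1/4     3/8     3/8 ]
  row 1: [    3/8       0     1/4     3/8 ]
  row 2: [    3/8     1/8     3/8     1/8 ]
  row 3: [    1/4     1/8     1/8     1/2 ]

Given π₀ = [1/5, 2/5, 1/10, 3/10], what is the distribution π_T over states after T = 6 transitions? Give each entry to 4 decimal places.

π = [0.2406, 0.1380, 0.2699, 0.3516]

t=0: π = [0.2000, 0.4000, 0.1000, 0.3000]
t=1: π = [0.2625, 0.1000, 0.2500, 0.3875]
t=2: π = [0.2281, 0.1453, 0.2656, 0.3609]
t=3: π = [0.2443, 0.1354, 0.2666, 0.3537]
t=4: π = [0.2392, 0.1386, 0.2697, 0.3526]
t=5: π = [0.2412, 0.1376, 0.2695, 0.3517]
t=6: π = [0.2406, 0.1380, 0.2699, 0.3516]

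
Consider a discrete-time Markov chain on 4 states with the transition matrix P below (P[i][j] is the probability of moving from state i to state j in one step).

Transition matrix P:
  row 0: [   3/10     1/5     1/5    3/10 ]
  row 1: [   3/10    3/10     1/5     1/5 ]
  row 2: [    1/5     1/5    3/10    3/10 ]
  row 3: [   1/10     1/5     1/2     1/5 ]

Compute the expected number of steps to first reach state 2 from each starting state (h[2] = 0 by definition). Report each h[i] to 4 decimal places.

First-step conditioning: h[2] = 0; for i ≠ 2, h[i] = 1 + Σ_k P[i][k]·h[k].
  h[0] = 1 + 3/10·h[0] + 1/5·h[1] + 3/10·h[3]
  h[1] = 1 + 3/10·h[0] + 3/10·h[1] + 1/5·h[3]
  h[3] = 1 + 1/10·h[0] + 1/5·h[1] + 1/5·h[3]
Solving the 3×3 linear system over states ≠ 2 gives exactly h = [330/91, 340/91, 0, 240/91] (h[2] = 0 is the target).

h = [3.6264, 3.7363, 0.0000, 2.6374]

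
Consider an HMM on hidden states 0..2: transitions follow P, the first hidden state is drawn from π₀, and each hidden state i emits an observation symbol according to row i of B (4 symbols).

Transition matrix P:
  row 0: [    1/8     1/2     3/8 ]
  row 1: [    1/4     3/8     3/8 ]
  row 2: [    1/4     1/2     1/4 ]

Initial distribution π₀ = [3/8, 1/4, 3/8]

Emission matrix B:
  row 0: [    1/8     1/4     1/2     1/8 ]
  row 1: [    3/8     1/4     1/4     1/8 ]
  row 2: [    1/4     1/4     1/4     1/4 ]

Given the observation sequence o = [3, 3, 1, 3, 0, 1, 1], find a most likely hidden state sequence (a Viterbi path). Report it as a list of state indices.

path = [2, 2, 1, 2, 1, 2, 1]

t=0: δ = [4.688e-02, 3.125e-02, 9.375e-02]  (obs o_0=3)
t=1: δ = [2.930e-03, 5.859e-03, 5.859e-03]  ψ = [2, 2, 2]  (obs o_1=3)
t=2: δ = [3.662e-04, 7.324e-04, 5.493e-04]  ψ = [1, 2, 1]  (obs o_2=1)
t=3: δ = [2.289e-05, 3.433e-05, 6.866e-05]  ψ = [1, 1, 1]  (obs o_3=3)
t=4: δ = [2.146e-06, 1.287e-05, 4.292e-06]  ψ = [2, 2, 2]  (obs o_4=0)
t=5: δ = [8.047e-07, 1.207e-06, 1.207e-06]  ψ = [1, 1, 1]  (obs o_5=1)
t=6: δ = [7.544e-08, 1.509e-07, 1.132e-07]  ψ = [1, 2, 1]  (obs o_6=1)
backtrack: best end state = 1; path = [2, 2, 1, 2, 1, 2, 1]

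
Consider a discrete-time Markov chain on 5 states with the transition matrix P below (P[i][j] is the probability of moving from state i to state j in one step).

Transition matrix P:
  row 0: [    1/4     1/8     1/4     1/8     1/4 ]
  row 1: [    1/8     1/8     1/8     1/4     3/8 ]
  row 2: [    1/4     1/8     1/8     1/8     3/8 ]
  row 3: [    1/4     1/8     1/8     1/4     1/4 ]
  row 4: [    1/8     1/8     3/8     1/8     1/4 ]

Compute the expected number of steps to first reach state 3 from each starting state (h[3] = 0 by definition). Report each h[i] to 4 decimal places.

h = [7.1111, 6.2222, 7.1111, 0.0000, 7.1111]

First-step conditioning: h[3] = 0; for i ≠ 3, h[i] = 1 + Σ_k P[i][k]·h[k].
  h[0] = 1 + 1/4·h[0] + 1/8·h[1] + 1/4·h[2] + 1/4·h[4]
  h[1] = 1 + 1/8·h[0] + 1/8·h[1] + 1/8·h[2] + 3/8·h[4]
  h[2] = 1 + 1/4·h[0] + 1/8·h[1] + 1/8·h[2] + 3/8·h[4]
  h[4] = 1 + 1/8·h[0] + 1/8·h[1] + 3/8·h[2] + 1/4·h[4]
Solving the 4×4 linear system over states ≠ 3 gives exactly h = [64/9, 56/9, 64/9, 0, 64/9] (h[3] = 0 is the target).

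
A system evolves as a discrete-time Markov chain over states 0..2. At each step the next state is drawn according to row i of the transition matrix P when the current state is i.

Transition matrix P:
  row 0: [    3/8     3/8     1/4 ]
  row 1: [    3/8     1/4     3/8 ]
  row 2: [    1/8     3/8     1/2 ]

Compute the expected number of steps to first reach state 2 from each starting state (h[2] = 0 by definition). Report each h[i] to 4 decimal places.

First-step conditioning: h[2] = 0; for i ≠ 2, h[i] = 1 + Σ_k P[i][k]·h[k].
  h[0] = 1 + 3/8·h[0] + 3/8·h[1]
  h[1] = 1 + 3/8·h[0] + 1/4·h[1]
Solving the 2×2 linear system over states ≠ 2 gives exactly h = [24/7, 64/21, 0] (h[2] = 0 is the target).

h = [3.4286, 3.0476, 0.0000]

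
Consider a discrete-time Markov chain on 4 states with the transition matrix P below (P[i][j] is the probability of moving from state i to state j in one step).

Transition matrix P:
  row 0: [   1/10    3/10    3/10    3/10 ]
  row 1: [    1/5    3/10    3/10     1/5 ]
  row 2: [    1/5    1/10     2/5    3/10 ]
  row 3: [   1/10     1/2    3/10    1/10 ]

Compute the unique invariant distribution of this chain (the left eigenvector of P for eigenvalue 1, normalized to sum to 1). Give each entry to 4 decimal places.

π = [0.1612, 0.2787, 0.3333, 0.2268]

Balance equations π_j = Σ_i π_i·P[i][j]:
  π_0 = 1/10·π_0 + 1/5·π_1 + 1/5·π_2 + 1/10·π_3
  π_1 = 3/10·π_0 + 3/10·π_1 + 1/10·π_2 + 1/2·π_3
  π_2 = 3/10·π_0 + 3/10·π_1 + 2/5·π_2 + 3/10·π_3
  normalize: π_0 + π_1 + π_2 + π_3 = 1
Solving the linear system gives exactly π = [59/366, 17/61, 1/3, 83/366].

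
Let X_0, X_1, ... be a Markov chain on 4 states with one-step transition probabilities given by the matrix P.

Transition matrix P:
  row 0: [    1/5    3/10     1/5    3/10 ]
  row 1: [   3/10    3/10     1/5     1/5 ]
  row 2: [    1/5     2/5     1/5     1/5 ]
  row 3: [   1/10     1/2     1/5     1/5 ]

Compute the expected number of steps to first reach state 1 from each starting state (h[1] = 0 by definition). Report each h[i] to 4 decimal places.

First-step conditioning: h[1] = 0; for i ≠ 1, h[i] = 1 + Σ_k P[i][k]·h[k].
  h[0] = 1 + 1/5·h[0] + 1/5·h[2] + 3/10·h[3]
  h[2] = 1 + 1/5·h[0] + 1/5·h[2] + 1/5·h[3]
  h[3] = 1 + 1/10·h[0] + 1/5·h[2] + 1/5·h[3]
Solving the 3×3 linear system over states ≠ 1 gives exactly h = [275/102, 0, 505/204, 75/34] (h[1] = 0 is the target).

h = [2.6961, 0.0000, 2.4755, 2.2059]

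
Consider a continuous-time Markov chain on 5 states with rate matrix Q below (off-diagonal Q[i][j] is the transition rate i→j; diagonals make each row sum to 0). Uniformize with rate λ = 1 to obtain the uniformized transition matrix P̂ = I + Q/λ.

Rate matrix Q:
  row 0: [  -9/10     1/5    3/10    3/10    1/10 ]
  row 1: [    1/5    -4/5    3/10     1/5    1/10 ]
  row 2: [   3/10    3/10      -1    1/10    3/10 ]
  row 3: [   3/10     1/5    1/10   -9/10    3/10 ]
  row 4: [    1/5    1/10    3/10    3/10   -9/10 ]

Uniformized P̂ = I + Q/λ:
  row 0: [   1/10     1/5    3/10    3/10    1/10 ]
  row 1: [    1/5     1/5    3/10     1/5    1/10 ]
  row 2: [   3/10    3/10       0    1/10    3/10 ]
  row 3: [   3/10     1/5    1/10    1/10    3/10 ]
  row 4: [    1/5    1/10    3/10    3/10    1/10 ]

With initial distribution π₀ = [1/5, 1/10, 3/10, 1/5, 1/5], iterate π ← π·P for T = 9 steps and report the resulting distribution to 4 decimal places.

t=0: π = [0.2000, 0.1000, 0.3000, 0.2000, 0.2000]
t=1: π = [0.2300, 0.2100, 0.1700, 0.1900, 0.2000]
t=2: π = [0.2130, 0.1970, 0.2110, 0.2070, 0.1720]
t=3: π = [0.2205, 0.2039, 0.1953, 0.1967, 0.1836]
t=4: π = [0.2172, 0.2012, 0.2021, 0.2012, 0.1784]
t=5: π = [0.2186, 0.2024, 0.1991, 0.1992, 0.1807]
t=6: π = [0.2180, 0.2018, 0.2004, 0.2001, 0.1797]
t=7: π = [0.2183, 0.2021, 0.1999, 0.1997, 0.1801]
t=8: π = [0.2181, 0.2020, 0.2001, 0.1999, 0.1799]
t=9: π = [0.2182, 0.2020, 0.2000, 0.1998, 0.1800]

π = [0.2182, 0.2020, 0.2000, 0.1998, 0.1800]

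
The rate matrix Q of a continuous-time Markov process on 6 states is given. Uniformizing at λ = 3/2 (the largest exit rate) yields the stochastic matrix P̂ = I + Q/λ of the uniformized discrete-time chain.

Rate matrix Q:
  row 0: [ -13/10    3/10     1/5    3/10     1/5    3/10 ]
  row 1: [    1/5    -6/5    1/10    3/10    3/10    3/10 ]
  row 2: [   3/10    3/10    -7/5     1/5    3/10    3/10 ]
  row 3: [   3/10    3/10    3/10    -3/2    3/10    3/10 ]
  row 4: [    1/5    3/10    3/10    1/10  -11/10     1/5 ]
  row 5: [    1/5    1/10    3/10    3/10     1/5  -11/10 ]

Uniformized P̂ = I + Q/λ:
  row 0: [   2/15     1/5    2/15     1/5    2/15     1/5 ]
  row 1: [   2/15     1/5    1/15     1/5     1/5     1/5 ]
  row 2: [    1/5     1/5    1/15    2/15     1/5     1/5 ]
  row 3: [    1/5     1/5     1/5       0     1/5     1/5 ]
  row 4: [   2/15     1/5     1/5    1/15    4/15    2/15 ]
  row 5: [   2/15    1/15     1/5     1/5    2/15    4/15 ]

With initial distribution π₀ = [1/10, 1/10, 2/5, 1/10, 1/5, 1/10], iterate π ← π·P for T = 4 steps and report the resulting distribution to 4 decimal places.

t=0: π = [0.1000, 0.1000, 0.4000, 0.1000, 0.2000, 0.1000]
t=1: π = [0.1667, 0.1867, 0.1267, 0.1267, 0.2000, 0.1933]
t=2: π = [0.1502, 0.1742, 0.1471, 0.1396, 0.1893, 0.1996]
t=3: π = [0.1524, 0.1734, 0.1471, 0.1370, 0.1893, 0.2007]
t=4: π = [0.1523, 0.1732, 0.1471, 0.1375, 0.1891, 0.2008]

π = [0.1523, 0.1732, 0.1471, 0.1375, 0.1891, 0.2008]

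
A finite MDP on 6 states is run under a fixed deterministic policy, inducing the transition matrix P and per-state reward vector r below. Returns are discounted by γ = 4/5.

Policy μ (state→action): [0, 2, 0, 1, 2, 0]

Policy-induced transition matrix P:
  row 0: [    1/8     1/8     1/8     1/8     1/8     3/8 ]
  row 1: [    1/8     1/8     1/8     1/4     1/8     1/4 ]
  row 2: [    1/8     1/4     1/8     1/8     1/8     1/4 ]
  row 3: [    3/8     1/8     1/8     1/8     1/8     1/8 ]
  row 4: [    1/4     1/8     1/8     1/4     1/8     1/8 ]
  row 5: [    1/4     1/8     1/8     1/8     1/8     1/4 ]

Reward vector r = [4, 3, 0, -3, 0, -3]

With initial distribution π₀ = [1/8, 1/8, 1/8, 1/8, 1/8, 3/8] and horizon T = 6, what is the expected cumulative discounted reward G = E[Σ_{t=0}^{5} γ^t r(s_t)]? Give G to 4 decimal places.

t=0: π = [0.1250, 0.1250, 0.1250, 0.1250, 0.1250, 0.3750], E[r] = -0.6250, γ^t·E[r] = -0.625000, running G = -0.625000
t=1: π = [0.2188, 0.1406, 0.1250, 0.1563, 0.1250, 0.2344], E[r] = 0.1250, γ^t·E[r] = 0.100000, running G = -0.525000
t=2: π = [0.2090, 0.1406, 0.1250, 0.1582, 0.1250, 0.2422], E[r] = 0.0566, γ^t·E[r] = 0.036250, running G = -0.488750
t=3: π = [0.2104, 0.1406, 0.1250, 0.1582, 0.1250, 0.2407], E[r] = 0.0669, γ^t·E[r] = 0.034250, running G = -0.454500
t=4: π = [0.2103, 0.1406, 0.1250, 0.1582, 0.1250, 0.2409], E[r] = 0.0656, γ^t·E[r] = 0.026875, running G = -0.427625
t=5: π = [0.2103, 0.1406, 0.1250, 0.1582, 0.1250, 0.2409], E[r] = 0.0658, γ^t·E[r] = 0.021553, running G = -0.406073

G = -0.4061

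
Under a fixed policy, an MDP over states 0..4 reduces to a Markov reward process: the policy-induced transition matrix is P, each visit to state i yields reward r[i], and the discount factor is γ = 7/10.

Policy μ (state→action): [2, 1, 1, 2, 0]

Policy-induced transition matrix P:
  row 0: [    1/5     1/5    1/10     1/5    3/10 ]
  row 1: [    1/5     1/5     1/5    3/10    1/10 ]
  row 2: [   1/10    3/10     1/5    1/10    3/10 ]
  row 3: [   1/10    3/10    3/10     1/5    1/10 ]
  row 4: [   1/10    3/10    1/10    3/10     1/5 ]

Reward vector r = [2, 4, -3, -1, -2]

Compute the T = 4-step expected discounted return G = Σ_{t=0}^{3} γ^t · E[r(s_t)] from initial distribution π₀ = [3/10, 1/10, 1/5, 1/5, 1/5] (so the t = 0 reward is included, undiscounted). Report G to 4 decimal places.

G = 0.0466

t=0: π = [0.3000, 0.1000, 0.2000, 0.2000, 0.2000], E[r] = -0.2000, γ^t·E[r] = -0.200000, running G = -0.200000
t=1: π = [0.1400, 0.2600, 0.1700, 0.2100, 0.2200], E[r] = 0.1600, γ^t·E[r] = 0.112000, running G = -0.088000
t=2: π = [0.1400, 0.2600, 0.1850, 0.2310, 0.1840], E[r] = 0.1660, γ^t·E[r] = 0.081340, running G = -0.006660
t=3: π = [0.1400, 0.2600, 0.1907, 0.2259, 0.1834], E[r] = 0.1552, γ^t·E[r] = 0.053234, running G = 0.046574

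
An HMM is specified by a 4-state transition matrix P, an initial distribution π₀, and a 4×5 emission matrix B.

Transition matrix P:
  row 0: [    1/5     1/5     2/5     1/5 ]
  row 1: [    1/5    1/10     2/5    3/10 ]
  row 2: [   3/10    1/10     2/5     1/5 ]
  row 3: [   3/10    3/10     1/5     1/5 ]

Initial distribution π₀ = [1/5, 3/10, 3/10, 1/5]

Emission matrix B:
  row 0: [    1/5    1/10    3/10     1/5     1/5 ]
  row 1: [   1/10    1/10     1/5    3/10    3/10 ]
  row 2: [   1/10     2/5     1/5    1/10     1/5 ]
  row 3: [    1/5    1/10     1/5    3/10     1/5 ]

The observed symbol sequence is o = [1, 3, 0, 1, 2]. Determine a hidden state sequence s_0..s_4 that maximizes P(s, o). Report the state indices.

path = [2, 3, 0, 2, 0]

t=0: δ = [2.000e-02, 3.000e-02, 1.200e-01, 2.000e-02]  (obs o_0=1)
t=1: δ = [7.200e-03, 3.600e-03, 4.800e-03, 7.200e-03]  ψ = [2, 2, 2, 2]  (obs o_1=3)
t=2: δ = [4.320e-04, 2.160e-04, 2.880e-04, 2.880e-04]  ψ = [3, 3, 0, 0]  (obs o_2=0)
t=3: δ = [8.640e-06, 8.640e-06, 6.912e-05, 8.640e-06]  ψ = [0, 0, 0, 0]  (obs o_3=1)
t=4: δ = [6.221e-06, 1.382e-06, 5.530e-06, 2.765e-06]  ψ = [2, 2, 2, 2]  (obs o_4=2)
backtrack: best end state = 0; path = [2, 3, 0, 2, 0]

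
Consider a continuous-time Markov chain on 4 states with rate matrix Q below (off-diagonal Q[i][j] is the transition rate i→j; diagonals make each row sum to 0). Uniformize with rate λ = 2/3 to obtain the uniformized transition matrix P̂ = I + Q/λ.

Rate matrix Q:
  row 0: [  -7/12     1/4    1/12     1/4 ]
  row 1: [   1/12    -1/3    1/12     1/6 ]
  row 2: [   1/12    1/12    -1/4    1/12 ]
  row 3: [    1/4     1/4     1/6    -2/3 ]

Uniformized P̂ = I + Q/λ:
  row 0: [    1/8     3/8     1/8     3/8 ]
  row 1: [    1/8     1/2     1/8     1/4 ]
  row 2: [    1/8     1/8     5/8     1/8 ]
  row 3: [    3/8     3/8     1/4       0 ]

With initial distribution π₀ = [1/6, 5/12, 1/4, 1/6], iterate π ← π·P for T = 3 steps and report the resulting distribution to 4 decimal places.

t=0: π = [0.1667, 0.4167, 0.2500, 0.1667]
t=1: π = [0.1667, 0.3646, 0.2708, 0.1979]
t=2: π = [0.1745, 0.3529, 0.2852, 0.1875]
t=3: π = [0.1719, 0.3478, 0.2910, 0.1893]

π = [0.1719, 0.3478, 0.2910, 0.1893]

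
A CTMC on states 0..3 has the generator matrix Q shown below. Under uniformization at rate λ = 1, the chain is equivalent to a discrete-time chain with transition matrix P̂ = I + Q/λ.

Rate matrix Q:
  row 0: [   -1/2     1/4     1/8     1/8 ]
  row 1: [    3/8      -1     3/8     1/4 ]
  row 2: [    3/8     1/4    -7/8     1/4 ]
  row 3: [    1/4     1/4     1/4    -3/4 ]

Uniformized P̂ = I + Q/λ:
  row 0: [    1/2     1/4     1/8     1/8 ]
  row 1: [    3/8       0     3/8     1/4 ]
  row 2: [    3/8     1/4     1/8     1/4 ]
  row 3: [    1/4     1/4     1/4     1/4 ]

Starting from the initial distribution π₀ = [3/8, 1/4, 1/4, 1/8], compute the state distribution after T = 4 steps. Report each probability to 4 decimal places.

π = [0.4000, 0.2002, 0.1998, 0.2000]

t=0: π = [0.3750, 0.2500, 0.2500, 0.1250]
t=1: π = [0.4063, 0.1875, 0.2031, 0.2031]
t=2: π = [0.4004, 0.2031, 0.1973, 0.1992]
t=3: π = [0.4001, 0.1992, 0.2007, 0.2000]
t=4: π = [0.4000, 0.2002, 0.1998, 0.2000]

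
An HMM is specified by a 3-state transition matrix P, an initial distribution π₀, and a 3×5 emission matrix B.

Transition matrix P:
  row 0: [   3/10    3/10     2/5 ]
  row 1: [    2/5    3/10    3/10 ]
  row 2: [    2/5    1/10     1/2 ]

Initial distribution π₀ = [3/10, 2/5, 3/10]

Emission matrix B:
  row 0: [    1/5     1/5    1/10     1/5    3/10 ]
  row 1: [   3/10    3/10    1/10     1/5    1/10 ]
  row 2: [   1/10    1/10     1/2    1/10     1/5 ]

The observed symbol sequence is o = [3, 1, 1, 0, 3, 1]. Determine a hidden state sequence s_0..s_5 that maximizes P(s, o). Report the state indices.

t=0: δ = [6.000e-02, 8.000e-02, 3.000e-02]  (obs o_0=3)
t=1: δ = [6.400e-03, 7.200e-03, 2.400e-03]  ψ = [1, 1, 0]  (obs o_1=1)
t=2: δ = [5.760e-04, 6.480e-04, 2.560e-04]  ψ = [1, 1, 0]  (obs o_2=1)
t=3: δ = [5.184e-05, 5.832e-05, 2.304e-05]  ψ = [1, 1, 0]  (obs o_3=0)
t=4: δ = [4.666e-06, 3.499e-06, 2.074e-06]  ψ = [1, 1, 0]  (obs o_4=3)
t=5: δ = [2.799e-07, 4.199e-07, 1.866e-07]  ψ = [0, 0, 0]  (obs o_5=1)
backtrack: best end state = 1; path = [1, 1, 1, 1, 0, 1]

path = [1, 1, 1, 1, 0, 1]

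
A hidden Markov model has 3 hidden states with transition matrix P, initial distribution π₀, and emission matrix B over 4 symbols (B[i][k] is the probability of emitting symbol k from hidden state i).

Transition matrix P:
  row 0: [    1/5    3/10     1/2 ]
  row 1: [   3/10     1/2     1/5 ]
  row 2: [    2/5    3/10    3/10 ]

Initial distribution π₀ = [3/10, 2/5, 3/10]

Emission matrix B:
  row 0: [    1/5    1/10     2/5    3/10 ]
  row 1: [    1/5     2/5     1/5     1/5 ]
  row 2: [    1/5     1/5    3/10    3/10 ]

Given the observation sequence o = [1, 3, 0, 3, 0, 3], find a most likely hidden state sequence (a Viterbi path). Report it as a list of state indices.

t=0: δ = [3.000e-02, 1.600e-01, 6.000e-02]  (obs o_0=1)
t=1: δ = [1.440e-02, 1.600e-02, 9.600e-03]  ψ = [1, 1, 1]  (obs o_1=3)
t=2: δ = [9.600e-04, 1.600e-03, 1.440e-03]  ψ = [1, 1, 0]  (obs o_2=0)
t=3: δ = [1.728e-04, 1.600e-04, 1.440e-04]  ψ = [2, 1, 0]  (obs o_3=3)
t=4: δ = [1.152e-05, 1.600e-05, 1.728e-05]  ψ = [2, 1, 0]  (obs o_4=0)
t=5: δ = [2.074e-06, 1.600e-06, 1.728e-06]  ψ = [2, 1, 0]  (obs o_5=3)
backtrack: best end state = 0; path = [1, 0, 2, 0, 2, 0]

path = [1, 0, 2, 0, 2, 0]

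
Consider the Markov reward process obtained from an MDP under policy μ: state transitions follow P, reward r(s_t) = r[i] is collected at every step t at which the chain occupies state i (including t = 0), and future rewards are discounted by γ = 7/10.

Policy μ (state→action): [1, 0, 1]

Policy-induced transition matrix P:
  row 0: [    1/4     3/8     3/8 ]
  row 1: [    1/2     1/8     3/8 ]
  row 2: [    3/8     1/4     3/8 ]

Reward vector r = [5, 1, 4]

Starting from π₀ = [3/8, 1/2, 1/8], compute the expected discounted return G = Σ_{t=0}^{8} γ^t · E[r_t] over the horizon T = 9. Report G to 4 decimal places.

G = 10.8028

t=0: π = [0.3750, 0.5000, 0.1250], E[r] = 2.8750, γ^t·E[r] = 2.875000, running G = 2.875000
t=1: π = [0.3906, 0.2344, 0.3750], E[r] = 3.6875, γ^t·E[r] = 2.581250, running G = 5.456250
t=2: π = [0.3555, 0.2695, 0.3750], E[r] = 3.5469, γ^t·E[r] = 1.737969, running G = 7.194219
t=3: π = [0.3643, 0.2607, 0.3750], E[r] = 3.5820, γ^t·E[r] = 1.228637, running G = 8.422855
t=4: π = [0.3621, 0.2629, 0.3750], E[r] = 3.5732, γ^t·E[r] = 0.857935, running G = 9.280791
t=5: π = [0.3626, 0.2624, 0.3750], E[r] = 3.5754, γ^t·E[r] = 0.600924, running G = 9.881715
t=6: π = [0.3625, 0.2625, 0.3750], E[r] = 3.5749, γ^t·E[r] = 0.420582, running G = 10.302297
t=7: π = [0.3625, 0.2625, 0.3750], E[r] = 3.5750, γ^t·E[r] = 0.294419, running G = 10.596716
t=8: π = [0.3625, 0.2625, 0.3750], E[r] = 3.5750, γ^t·E[r] = 0.206091, running G = 10.802807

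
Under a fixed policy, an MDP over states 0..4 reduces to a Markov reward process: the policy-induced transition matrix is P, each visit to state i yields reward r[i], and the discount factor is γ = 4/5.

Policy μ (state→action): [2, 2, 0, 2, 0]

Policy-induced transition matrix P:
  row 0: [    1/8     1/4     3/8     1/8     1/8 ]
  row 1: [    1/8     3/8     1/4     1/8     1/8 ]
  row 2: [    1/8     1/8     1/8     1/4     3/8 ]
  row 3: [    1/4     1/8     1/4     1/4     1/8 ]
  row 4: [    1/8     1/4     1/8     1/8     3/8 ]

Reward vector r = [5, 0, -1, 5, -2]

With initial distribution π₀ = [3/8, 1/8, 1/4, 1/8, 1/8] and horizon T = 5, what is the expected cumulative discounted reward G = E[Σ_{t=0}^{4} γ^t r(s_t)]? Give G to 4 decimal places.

G = 4.1360

t=0: π = [0.3750, 0.1250, 0.2500, 0.1250, 0.1250], E[r] = 2.0000, γ^t·E[r] = 2.000000, running G = 2.000000
t=1: π = [0.1406, 0.2188, 0.2500, 0.1719, 0.2188], E[r] = 0.8750, γ^t·E[r] = 0.700000, running G = 2.700000
t=2: π = [0.1465, 0.2246, 0.2090, 0.1777, 0.2422], E[r] = 0.9277, γ^t·E[r] = 0.593750, running G = 3.293750
t=3: π = [0.1472, 0.2297, 0.2119, 0.1733, 0.2378], E[r] = 0.9153, γ^t·E[r] = 0.468625, running G = 3.762375
t=4: π = [0.1467, 0.2306, 0.2122, 0.1732, 0.2374], E[r] = 0.9121, γ^t·E[r] = 0.373588, running G = 4.135963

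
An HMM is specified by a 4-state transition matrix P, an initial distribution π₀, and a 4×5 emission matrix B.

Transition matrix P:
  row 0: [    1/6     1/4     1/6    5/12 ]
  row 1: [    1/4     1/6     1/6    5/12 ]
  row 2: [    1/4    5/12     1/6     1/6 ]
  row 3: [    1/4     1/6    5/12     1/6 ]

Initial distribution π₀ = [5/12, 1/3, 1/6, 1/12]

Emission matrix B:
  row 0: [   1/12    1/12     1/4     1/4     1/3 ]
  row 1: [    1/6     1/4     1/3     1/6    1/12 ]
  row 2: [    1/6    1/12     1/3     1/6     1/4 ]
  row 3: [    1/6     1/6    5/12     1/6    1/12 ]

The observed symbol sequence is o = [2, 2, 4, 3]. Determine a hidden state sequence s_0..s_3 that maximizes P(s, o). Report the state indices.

t=0: δ = [1.042e-01, 1.111e-01, 5.556e-02, 3.472e-02]  (obs o_0=2)
t=1: δ = [6.944e-03, 8.681e-03, 6.173e-03, 1.929e-02]  ψ = [1, 0, 1, 1]  (obs o_1=2)
t=2: δ = [1.608e-03, 2.679e-04, 2.009e-03, 3.014e-04]  ψ = [3, 3, 3, 1]  (obs o_2=4)
t=3: δ = [1.256e-04, 1.395e-04, 5.582e-05, 1.116e-04]  ψ = [2, 2, 2, 0]  (obs o_3=3)
backtrack: best end state = 1; path = [1, 3, 2, 1]

path = [1, 3, 2, 1]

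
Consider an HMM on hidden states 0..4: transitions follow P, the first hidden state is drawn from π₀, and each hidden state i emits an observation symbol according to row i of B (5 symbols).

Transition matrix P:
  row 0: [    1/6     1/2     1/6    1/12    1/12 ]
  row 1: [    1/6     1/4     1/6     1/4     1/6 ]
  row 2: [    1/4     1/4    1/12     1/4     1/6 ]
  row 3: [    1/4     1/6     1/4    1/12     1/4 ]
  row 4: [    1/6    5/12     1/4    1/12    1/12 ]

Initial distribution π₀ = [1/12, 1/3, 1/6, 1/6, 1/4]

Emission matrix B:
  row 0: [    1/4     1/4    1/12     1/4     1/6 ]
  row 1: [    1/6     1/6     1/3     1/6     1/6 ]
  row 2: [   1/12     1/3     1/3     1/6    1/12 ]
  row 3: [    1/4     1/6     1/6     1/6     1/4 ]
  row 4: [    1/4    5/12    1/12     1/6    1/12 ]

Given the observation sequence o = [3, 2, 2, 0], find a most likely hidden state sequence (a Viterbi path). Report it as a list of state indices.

path = [4, 1, 1, 3]

t=0: δ = [2.083e-02, 5.556e-02, 2.778e-02, 2.778e-02, 4.167e-02]  (obs o_0=3)
t=1: δ = [7.716e-04, 5.787e-03, 3.472e-03, 2.315e-03, 7.716e-04]  ψ = [1, 4, 4, 1, 1]  (obs o_1=2)
t=2: δ = [8.038e-05, 4.823e-04, 3.215e-04, 2.411e-04, 8.038e-05]  ψ = [1, 1, 1, 1, 1]  (obs o_2=2)
t=3: δ = [2.009e-05, 2.009e-05, 6.698e-06, 3.014e-05, 2.009e-05]  ψ = [1, 1, 1, 1, 1]  (obs o_3=0)
backtrack: best end state = 3; path = [4, 1, 1, 3]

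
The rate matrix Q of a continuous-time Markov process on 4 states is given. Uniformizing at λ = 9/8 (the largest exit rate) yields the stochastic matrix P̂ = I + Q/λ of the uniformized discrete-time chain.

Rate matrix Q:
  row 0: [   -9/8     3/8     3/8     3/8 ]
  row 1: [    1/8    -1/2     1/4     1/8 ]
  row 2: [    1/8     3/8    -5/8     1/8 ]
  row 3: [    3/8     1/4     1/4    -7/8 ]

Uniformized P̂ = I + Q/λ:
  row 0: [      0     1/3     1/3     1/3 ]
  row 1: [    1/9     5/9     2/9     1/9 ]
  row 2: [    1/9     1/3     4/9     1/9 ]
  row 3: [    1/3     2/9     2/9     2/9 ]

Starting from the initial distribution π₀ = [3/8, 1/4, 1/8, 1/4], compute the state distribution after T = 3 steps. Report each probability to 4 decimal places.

π = [0.1312, 0.4016, 0.3054, 0.1619]

t=0: π = [0.3750, 0.2500, 0.1250, 0.2500]
t=1: π = [0.1250, 0.3611, 0.2917, 0.2222]
t=2: π = [0.1466, 0.3889, 0.3009, 0.1636]
t=3: π = [0.1312, 0.4016, 0.3054, 0.1619]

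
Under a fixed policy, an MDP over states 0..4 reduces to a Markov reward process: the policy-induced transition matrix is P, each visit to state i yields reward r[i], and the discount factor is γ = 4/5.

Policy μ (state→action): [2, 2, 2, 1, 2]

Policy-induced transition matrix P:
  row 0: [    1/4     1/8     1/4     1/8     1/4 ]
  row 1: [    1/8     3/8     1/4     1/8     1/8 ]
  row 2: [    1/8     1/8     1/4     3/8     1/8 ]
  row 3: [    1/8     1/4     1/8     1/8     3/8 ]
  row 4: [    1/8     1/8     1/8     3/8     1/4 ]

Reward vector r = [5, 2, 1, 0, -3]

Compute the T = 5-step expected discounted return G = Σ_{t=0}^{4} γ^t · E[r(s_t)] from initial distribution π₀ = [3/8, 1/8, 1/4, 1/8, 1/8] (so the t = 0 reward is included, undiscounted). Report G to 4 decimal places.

G = 3.5939

t=0: π = [0.3750, 0.1250, 0.2500, 0.1250, 0.1250], E[r] = 2.0000, γ^t·E[r] = 2.000000, running G = 2.000000
t=1: π = [0.1719, 0.1719, 0.2188, 0.2188, 0.2188], E[r] = 0.7656, γ^t·E[r] = 0.612500, running G = 2.612500
t=2: π = [0.1465, 0.1953, 0.1953, 0.2344, 0.2285], E[r] = 0.6328, γ^t·E[r] = 0.405000, running G = 3.017500
t=3: π = [0.1433, 0.2031, 0.1921, 0.2310, 0.2305], E[r] = 0.6235, γ^t·E[r] = 0.319250, running G = 3.336750
t=4: π = [0.1429, 0.2047, 0.1923, 0.2307, 0.2295], E[r] = 0.6278, γ^t·E[r] = 0.257150, running G = 3.593900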